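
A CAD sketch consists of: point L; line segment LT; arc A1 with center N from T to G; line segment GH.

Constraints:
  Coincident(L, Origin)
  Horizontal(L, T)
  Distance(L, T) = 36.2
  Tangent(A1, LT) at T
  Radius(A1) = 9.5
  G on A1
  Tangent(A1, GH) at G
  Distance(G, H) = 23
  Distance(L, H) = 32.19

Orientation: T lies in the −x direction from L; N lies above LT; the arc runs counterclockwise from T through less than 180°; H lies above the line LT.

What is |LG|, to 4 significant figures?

28.10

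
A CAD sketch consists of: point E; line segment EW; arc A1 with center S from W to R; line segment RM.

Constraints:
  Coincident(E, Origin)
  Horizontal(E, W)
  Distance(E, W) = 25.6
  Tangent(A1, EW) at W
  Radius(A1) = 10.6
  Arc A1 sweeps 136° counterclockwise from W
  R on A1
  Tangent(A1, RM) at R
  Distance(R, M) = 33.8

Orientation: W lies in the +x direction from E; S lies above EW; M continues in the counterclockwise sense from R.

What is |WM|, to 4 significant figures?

45.02

On A1, W sits at bearing -90° from S; a 136° counterclockwise sweep puts R at bearing 46°, so R = S + 10.6·(cos 46°, sin 46°) = (32.96, 18.23). Since A1 is tangent to RM there, SR ⟂ RM, so RM runs along (−sin 46°, cos 46°); with |RM| = 33.8, M = (8.650, 41.70). Then |WM| = |M − W| = 45.02.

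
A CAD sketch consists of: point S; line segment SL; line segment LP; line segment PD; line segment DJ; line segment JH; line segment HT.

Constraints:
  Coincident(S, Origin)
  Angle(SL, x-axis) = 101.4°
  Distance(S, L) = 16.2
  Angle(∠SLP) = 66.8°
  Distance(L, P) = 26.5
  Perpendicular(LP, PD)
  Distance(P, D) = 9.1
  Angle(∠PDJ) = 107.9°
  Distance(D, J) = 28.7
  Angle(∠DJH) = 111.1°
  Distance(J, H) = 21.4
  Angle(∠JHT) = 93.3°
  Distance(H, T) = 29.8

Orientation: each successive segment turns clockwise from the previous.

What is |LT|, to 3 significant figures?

20.3

S is at the origin; SL runs at 101.4° with length 16.2, so L = (-3.20, 15.9). ∠SLP = 66.8° gives LP at -11.8° from the x-axis; with |LP| = 26.5, P = (22.7, 10.5). LP ⟂ PD, so PD runs at -102°; with |PD| = 9.1, D = (20.9, 1.55). ∠PDJ = 107.9° gives DJ at -174° from the x-axis; with |DJ| = 28.7, J = (-7.66, -1.50). ∠DJH = 111.1° gives JH at 117° from the x-axis; with |JH| = 21.4, H = (-17.4, 17.5). ∠JHT = 93.3° gives HT at 30.5° from the x-axis; with |HT| = 29.8, T = (8.23, 32.7). Then |LT| = |T − L| = 20.3.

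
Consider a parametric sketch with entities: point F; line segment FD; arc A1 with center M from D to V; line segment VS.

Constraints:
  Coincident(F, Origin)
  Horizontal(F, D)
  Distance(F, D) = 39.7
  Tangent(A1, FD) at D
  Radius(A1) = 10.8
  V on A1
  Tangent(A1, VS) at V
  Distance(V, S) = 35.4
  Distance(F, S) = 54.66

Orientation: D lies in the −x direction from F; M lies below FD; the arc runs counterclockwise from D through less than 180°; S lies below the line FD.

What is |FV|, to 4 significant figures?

51.50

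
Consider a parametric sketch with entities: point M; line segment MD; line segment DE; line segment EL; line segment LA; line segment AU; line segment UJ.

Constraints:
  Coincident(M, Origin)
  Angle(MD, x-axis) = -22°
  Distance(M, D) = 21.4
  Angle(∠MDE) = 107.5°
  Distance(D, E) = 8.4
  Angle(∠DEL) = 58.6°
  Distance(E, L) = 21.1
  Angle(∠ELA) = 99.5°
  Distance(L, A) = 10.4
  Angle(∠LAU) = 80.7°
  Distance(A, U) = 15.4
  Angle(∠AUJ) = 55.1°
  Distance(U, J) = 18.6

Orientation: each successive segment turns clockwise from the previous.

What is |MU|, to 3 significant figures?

19.6

M is at the origin; MD runs at -22.0° with length 21.4, so D = (19.8, -8.02). ∠MDE = 107.5° gives DE at -94.5° from the x-axis; with |DE| = 8.4, E = (19.2, -16.4). ∠DEL = 58.6° gives EL at 144° from the x-axis; with |EL| = 21.1, L = (2.09, -4.02). ∠ELA = 99.5° gives LA at 63.6° from the x-axis; with |LA| = 10.4, A = (6.72, 5.30). ∠LAU = 80.7° gives AU at -35.7° from the x-axis; with |AU| = 15.4, U = (19.2, -3.69). Then |MU| = |U − M| = 19.6.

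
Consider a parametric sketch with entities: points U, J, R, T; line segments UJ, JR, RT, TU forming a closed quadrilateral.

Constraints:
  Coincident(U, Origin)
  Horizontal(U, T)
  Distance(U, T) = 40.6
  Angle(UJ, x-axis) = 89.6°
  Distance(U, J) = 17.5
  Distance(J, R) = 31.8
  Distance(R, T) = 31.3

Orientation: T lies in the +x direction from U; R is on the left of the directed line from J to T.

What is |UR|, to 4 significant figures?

41.69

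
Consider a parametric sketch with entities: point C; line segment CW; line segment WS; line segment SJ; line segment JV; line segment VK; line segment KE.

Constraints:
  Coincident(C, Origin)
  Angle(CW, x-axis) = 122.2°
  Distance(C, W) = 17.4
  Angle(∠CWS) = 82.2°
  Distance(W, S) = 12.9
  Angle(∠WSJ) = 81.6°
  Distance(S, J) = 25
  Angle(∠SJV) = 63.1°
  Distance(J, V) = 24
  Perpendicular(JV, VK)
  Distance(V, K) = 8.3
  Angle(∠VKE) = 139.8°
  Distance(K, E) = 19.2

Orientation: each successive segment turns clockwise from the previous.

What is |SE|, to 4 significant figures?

0.7326

C is at the origin; CW runs at 122.2° with length 17.4, so W = (-9.272, 14.72). ∠CWS = 82.2° gives WS at 24.40° from the x-axis; with |WS| = 12.9, S = (2.476, 20.05). ∠WSJ = 81.6° gives SJ at -74.00° from the x-axis; with |SJ| = 25.0, J = (9.367, -3.979). ∠SJV = 63.1° gives JV at 169.1° from the x-axis; with |JV| = 24.0, V = (-14.20, 0.5596). JV is perpendicular to VK, so VK runs at 79.10°; with |VK| = 8.3, K = (-12.63, 8.710). ∠VKE = 139.8° gives KE at 38.90° from the x-axis; with |KE| = 19.2, E = (2.311, 20.77). Then |SE| = |E − S| = 0.7326.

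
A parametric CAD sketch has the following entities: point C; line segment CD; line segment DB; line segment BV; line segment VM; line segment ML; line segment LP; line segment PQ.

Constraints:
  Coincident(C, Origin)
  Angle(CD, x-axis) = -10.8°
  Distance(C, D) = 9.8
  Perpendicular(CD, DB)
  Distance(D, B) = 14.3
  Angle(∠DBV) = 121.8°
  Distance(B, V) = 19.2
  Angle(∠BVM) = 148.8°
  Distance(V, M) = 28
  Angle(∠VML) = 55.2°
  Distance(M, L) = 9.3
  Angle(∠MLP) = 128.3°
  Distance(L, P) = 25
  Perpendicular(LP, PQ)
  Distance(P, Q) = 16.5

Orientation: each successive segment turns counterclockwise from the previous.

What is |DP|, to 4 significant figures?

20.79

C is at the origin; CD runs at -10.8° with length 9.8, so D = (9.626, -1.836). CD is perpendicular to DB, so DB runs at 79.20°; with |DB| = 14.3, B = (12.31, 12.21). ∠DBV = 121.8° gives BV at 137.4° from the x-axis; with |BV| = 19.2, V = (-1.827, 25.21). ∠BVM = 148.8° gives VM at 168.6° from the x-axis; with |VM| = 28.0, M = (-29.27, 30.74). ∠VML = 55.2° gives ML at -66.60° from the x-axis; with |ML| = 9.3, L = (-25.58, 22.21). ∠MLP = 128.3° gives LP at -14.90° from the x-axis; with |LP| = 25.0, P = (-1.422, 15.78). Then |DP| = |P − D| = 20.79.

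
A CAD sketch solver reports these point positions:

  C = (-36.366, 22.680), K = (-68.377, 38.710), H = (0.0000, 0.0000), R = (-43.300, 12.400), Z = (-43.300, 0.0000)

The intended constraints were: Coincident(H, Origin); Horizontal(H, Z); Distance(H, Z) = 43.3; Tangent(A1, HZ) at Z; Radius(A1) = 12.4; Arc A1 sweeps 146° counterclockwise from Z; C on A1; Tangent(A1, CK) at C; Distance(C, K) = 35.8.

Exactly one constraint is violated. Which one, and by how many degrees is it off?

Tangent(A1, CK) at C — off by 7.40°.

H = (0.00, 0.00) ✓; H.y = 0.00, Z.y = 0.00 ✓; |HZ| = 43.30 ✓; ∠(RZ, ZH) = 90.00° ✓; |RZ| = 12.40 ✓; bearing(R→C) − bearing(R→Z) = 146.0° ✓; |RC| = 12.40 ✓; ∠(RC, CK) = 82.60° ✗; |CK| = 35.80 ✓.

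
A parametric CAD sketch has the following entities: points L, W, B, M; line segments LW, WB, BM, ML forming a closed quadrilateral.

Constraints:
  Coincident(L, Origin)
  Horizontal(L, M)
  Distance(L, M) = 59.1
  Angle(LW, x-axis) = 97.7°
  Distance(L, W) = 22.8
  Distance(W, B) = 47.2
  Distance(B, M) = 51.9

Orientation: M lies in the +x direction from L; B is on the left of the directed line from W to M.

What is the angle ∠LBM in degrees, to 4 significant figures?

63.22°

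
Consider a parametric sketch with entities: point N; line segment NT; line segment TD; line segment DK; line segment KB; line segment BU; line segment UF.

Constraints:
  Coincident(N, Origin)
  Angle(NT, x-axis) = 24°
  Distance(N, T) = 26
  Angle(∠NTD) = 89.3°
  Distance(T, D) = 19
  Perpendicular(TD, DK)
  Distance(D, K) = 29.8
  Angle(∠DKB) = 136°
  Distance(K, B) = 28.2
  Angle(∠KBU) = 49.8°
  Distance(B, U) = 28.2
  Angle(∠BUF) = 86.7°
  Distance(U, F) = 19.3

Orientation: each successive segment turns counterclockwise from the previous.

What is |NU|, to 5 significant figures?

5.4645

N is at the origin; NT runs at 24.0° with length 26.0, so T = (23.752, 10.575). ∠NTD = 89.3° gives TD at 114.70° from the x-axis; with |TD| = 19.0, D = (15.813, 27.837). TD is perpendicular to DK, so DK runs at -155.30°; with |DK| = 29.8, K = (-11.261, 15.384). ∠DKB = 136.0° gives KB at -111.30° from the x-axis; with |KB| = 28.2, B = (-21.505, -10.889). ∠KBU = 49.8° gives BU at 18.900° from the x-axis; with |BU| = 28.2, U = (5.1751, -1.7549). Then |NU| = |U − N| = 5.4645.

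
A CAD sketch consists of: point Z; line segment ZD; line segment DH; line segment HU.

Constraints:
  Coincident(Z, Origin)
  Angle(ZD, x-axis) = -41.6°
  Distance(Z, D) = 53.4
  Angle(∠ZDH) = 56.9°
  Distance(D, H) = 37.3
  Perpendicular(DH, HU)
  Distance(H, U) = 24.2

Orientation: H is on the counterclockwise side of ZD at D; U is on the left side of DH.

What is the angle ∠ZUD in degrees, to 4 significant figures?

101.4°

Z is at the origin; ZD runs at -41.6° with length 53.4, so D = 53.4·(cos -41.6°, sin -41.6°) = (39.93, -35.45). ∠ZDH = 56.9°, so DH runs at -41.6° + (180° − 56.9°) = 81.50° from the x-axis; with |DH| = 37.3, H = D + 37.3·(cos 81.50°, sin 81.50°) = (45.45, 1.437). DH ⟂ HU; with |HU| = 24.2 on the left of DH, U = H + 24.2·(-0.9890, 0.1478) = (21.51, 5.014). Then cos ∠ZUD = UZ·UD / (|UZ||UD|), giving 101.4°.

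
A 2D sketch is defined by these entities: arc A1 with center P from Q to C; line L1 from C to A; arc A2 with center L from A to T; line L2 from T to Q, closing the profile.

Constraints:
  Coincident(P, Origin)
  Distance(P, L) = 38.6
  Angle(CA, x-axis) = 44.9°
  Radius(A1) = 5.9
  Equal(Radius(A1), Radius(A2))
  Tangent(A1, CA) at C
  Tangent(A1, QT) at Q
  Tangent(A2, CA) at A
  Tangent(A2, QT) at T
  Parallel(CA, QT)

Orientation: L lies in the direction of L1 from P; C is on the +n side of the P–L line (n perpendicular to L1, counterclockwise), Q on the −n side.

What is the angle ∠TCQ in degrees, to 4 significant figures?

73.00°

Tangency of A1 to both parallel lines with radius 5.9 puts C and Q at P ± 5.9·n: C = (-4.165, 4.179), Q = (4.165, -4.179). Equal radii place A and T the same way about L: A = L + 5.9·n = (23.18, 31.43), T = L − 5.9·n = (31.51, 23.07). Then cos ∠TCQ = CT·CQ / (|CT||CQ|), giving 73.00°.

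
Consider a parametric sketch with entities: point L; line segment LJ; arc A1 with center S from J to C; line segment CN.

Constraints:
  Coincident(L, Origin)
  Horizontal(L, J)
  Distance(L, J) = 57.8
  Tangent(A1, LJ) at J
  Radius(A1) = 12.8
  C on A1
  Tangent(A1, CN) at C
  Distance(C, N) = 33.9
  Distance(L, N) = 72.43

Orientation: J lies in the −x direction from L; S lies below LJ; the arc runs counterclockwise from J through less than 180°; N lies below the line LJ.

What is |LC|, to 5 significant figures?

71.643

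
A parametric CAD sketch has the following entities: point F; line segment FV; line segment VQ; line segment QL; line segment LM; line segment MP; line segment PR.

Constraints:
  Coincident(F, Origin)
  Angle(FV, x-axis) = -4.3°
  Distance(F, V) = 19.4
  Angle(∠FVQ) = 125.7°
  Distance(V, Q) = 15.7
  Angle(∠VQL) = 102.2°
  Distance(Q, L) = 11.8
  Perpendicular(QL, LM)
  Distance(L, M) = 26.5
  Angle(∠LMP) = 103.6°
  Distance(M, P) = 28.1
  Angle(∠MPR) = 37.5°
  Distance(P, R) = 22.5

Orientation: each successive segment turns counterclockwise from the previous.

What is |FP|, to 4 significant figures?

25.42

F is at the origin; FV runs at -4.3° with length 19.4, so V = (19.35, -1.455). ∠FVQ = 125.7° gives VQ at 50.00° from the x-axis; with |VQ| = 15.7, Q = (29.44, 10.57). ∠VQL = 102.2° gives QL at 127.8° from the x-axis; with |QL| = 11.8, L = (22.20, 19.90). The perpendicularity gives LM at right angles to QL, so LM runs at -142.2°; with |LM| = 26.5, M = (1.266, 3.654). ∠LMP = 103.6° gives MP at -65.80° from the x-axis; with |MP| = 28.1, P = (12.78, -21.98). Then |FP| = |P − F| = 25.42.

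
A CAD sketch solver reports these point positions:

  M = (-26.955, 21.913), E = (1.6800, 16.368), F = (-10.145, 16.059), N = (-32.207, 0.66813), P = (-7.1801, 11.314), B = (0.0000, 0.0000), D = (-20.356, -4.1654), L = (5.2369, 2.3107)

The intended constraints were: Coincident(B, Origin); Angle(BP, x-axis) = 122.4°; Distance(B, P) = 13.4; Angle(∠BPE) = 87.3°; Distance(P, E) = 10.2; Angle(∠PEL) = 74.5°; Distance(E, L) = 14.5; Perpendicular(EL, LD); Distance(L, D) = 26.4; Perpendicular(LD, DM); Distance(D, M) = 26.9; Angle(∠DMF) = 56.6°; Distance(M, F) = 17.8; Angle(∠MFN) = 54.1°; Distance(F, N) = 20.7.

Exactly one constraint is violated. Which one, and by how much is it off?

Distance(F, N) = 20.7 — off by 6.20.

B = (0.00, 0.00) ✓; BP at 122.4° ✓; |BP| = 13.40 ✓; ∠BPE = 87.30° ✓; |PE| = 10.20 ✓; ∠PEL = 74.50° ✓; |EL| = 14.50 ✓; ∠(EL, LD) = 90.00° ✓; |LD| = 26.40 ✓; ∠(LD, DM) = 90.00° ✓; |DM| = 26.90 ✓; ∠DMF = 56.60° ✓; |MF| = 17.80 ✓; ∠MFN = 54.10° ✓; |FN| = 26.90 ✗.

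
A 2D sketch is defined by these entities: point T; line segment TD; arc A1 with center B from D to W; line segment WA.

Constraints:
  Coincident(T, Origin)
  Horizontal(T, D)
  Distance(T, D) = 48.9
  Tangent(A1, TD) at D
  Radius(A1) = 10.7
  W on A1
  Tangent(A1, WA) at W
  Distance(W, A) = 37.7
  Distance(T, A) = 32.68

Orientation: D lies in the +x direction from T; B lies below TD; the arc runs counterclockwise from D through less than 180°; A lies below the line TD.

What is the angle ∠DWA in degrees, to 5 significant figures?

157.89°

T is at the origin; T and D share the same y with |TD| = 48.9 and D on the +x side, so D = (48.900, 0.0000). Tangency of A1 to TD means the radius BD is perpendicular to TD, so B = D + (0, -10.7) = (48.900, -10.700). Since BW ⟂ WA (tangency), |BA| = √(10.7² + 37.7²) = 39.189 regardless of where W sits on A1. So A lies on both circle(T, 32.68) and circle(B, 39.189); the below-TD intersection is A = (14.420, -29.326). W is the foot of the tangent from A: W = (41.437, -3.0321).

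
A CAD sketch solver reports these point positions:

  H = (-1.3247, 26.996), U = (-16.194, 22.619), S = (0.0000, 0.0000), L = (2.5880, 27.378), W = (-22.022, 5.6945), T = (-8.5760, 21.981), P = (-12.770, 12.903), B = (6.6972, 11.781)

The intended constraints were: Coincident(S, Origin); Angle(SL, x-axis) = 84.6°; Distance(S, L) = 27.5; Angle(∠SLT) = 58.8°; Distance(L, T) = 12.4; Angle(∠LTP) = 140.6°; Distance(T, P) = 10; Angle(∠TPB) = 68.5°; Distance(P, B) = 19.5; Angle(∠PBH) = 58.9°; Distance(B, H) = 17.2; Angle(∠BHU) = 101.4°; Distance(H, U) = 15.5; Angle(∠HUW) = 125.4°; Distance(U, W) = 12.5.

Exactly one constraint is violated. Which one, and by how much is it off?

Distance(U, W) = 12.5 — off by 5.40.

S = (0.00, 0.00) ✓; SL at 84.60° ✓; |SL| = 27.50 ✓; ∠SLT = 58.80° ✓; |LT| = 12.40 ✓; ∠LTP = 140.6° ✓; |TP| = 10.00 ✓; ∠TPB = 68.50° ✓; |PB| = 19.50 ✓; ∠PBH = 58.90° ✓; |BH| = 17.20 ✓; ∠BHU = 101.4° ✓; |HU| = 15.50 ✓; ∠HUW = 125.4° ✓; |UW| = 17.90 ✗.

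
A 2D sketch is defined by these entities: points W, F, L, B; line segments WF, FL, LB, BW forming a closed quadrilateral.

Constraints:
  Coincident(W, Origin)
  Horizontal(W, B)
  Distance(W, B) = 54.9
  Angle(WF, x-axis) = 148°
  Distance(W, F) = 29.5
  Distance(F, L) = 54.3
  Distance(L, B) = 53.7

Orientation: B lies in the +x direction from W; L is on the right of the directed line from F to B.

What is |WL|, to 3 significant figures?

28.4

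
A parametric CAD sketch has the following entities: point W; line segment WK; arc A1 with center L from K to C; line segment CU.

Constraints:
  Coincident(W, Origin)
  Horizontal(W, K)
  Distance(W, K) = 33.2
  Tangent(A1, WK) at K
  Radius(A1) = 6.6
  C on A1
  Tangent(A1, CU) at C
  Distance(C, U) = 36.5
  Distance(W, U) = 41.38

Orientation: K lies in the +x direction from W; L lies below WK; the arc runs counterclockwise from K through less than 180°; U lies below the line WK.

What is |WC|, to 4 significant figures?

27.34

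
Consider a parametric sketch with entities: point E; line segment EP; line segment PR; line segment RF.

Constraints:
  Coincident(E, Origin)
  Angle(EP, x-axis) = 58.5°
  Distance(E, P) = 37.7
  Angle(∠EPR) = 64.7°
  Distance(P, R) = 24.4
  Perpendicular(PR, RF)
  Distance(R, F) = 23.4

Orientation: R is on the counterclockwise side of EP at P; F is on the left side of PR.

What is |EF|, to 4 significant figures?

13.52

E is at the origin; EP runs at 58.5° with length 37.7, so P = 37.7·(cos 58.5°, sin 58.5°) = (19.70, 32.14). ∠EPR = 64.7°, so PR runs at 58.5° + (180° − 64.7°) = 173.8° from the x-axis; with |PR| = 24.4, R = P + 24.4·(cos 173.8°, sin 173.8°) = (-4.559, 34.78). PR is perpendicular to RF; with |RF| = 23.4 on the left of PR, F = R + 23.4·(-0.1080, -0.9942) = (-7.086, 11.52). Then |EF| = |F − E| = 13.52.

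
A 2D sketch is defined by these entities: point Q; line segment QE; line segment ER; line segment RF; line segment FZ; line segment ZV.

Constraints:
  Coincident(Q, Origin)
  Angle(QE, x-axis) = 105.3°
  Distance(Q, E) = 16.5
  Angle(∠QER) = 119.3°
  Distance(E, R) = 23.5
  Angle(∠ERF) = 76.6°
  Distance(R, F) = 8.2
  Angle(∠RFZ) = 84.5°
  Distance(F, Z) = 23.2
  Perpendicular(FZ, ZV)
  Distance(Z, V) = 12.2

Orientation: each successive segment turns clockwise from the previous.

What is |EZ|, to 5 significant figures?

0.57922

Q is at the origin; QE runs at 105.3° with length 16.5, so E = (-4.3539, 15.915). ∠QER = 119.3° gives ER at 44.600° from the x-axis; with |ER| = 23.5, R = (12.379, 32.416). ∠ERF = 76.6° gives RF at -58.800° from the x-axis; with |RF| = 8.2, F = (16.627, 25.402). ∠RFZ = 84.5° gives FZ at -154.30° from the x-axis; with |FZ| = 23.2, Z = (-4.2785, 15.341). Then |EZ| = |Z − E| = 0.57922.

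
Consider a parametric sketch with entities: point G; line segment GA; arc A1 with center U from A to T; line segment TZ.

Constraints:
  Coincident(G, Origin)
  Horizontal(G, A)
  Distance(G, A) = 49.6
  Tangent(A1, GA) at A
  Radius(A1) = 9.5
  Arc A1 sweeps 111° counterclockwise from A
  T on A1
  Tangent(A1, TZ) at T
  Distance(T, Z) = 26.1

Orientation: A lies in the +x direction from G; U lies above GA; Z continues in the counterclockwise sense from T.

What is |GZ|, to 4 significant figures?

61.66

On A1, A sits at bearing -90° from U; a 111° counterclockwise sweep puts T at bearing 21°, so T = U + 9.5·(cos 21°, sin 21°) = (58.47, 12.90). A1 meets TZ tangentially, so UT is at right angles to TZ, so TZ runs along (−sin 21°, cos 21°); with |TZ| = 26.1, Z = (49.12, 37.27). Then |GZ| = |Z − G| = 61.66.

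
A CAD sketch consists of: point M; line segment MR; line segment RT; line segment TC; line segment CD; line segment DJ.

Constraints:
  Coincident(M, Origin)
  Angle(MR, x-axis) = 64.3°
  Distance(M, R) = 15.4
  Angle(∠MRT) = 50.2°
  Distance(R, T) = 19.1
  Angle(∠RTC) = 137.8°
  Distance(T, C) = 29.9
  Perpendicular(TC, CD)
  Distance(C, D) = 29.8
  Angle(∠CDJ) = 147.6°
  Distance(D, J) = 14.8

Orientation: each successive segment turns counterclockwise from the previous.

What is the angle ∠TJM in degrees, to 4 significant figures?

9.924°

M is at the origin; MR runs at 64.3° with length 15.4, so R = (6.678, 13.88). ∠MRT = 50.2° gives RT at -165.9° from the x-axis; with |RT| = 19.1, T = (-11.85, 9.224). ∠RTC = 137.8° gives TC at -123.7° from the x-axis; with |TC| = 29.9, C = (-28.44, -15.65). TC is perpendicular to CD, so CD runs at -33.70°; with |CD| = 29.8, D = (-3.644, -32.19). ∠CDJ = 147.6° gives DJ at -1.300° from the x-axis; with |DJ| = 14.8, J = (11.15, -32.52). Then cos ∠TJM = JT·JM / (|JT||JM|), giving 9.924°.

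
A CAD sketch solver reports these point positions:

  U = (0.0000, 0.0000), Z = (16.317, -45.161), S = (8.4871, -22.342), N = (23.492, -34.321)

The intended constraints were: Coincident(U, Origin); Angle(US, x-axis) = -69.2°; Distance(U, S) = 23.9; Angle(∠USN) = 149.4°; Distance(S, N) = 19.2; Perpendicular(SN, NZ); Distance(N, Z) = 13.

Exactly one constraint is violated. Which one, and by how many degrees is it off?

Perpendicular(SN, NZ) — off by 5.10°.

U = (0.00, 0.00) ✓; US at -69.20° ✓; |US| = 23.90 ✓; ∠USN = 149.4° ✓; |SN| = 19.20 ✓; ∠(SN, NZ) = 84.90° ✗; |NZ| = 13.00 ✓.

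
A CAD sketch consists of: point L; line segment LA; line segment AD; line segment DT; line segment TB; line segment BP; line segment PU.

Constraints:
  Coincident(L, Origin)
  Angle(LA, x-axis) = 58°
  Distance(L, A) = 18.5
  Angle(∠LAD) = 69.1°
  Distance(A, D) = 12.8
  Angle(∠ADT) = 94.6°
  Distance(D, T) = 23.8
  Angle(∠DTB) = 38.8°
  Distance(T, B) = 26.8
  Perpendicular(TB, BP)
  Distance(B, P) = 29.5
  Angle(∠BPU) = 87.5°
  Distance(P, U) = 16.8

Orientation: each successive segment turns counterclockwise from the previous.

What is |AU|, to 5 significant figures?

28.920

TB is perpendicular to BP, so BP runs at 125.50°; with |BP| = 29.5, P = (-4.5098, 34.820). ∠BPU = 87.5° gives PU at -142.00° from the x-axis; with |PU| = 16.8, U = (-17.748, 24.477). Then |AU| = |U − A| = 28.920.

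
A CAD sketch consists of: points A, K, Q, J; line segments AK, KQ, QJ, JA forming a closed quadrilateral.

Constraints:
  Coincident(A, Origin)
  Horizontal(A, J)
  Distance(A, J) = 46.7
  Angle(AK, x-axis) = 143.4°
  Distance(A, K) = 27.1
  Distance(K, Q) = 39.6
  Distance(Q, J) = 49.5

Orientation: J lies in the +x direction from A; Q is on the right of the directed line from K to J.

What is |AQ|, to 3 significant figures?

16.8

Checks: |KQ| = 39.60 ✓; |QJ| = 49.50 ✓.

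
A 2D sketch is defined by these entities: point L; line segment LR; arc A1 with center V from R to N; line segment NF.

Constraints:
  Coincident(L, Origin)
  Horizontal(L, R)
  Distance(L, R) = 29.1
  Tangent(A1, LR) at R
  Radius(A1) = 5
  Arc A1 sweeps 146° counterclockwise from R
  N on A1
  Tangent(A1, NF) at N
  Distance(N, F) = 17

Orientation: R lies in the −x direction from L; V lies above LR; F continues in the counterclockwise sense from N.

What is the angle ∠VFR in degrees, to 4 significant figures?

8.406°

L is at the origin; LR is horizontal with |LR| = 29.1 and R on the −x side, so R = (-29.10, 0.000). A1 meets LR tangentially, so VR is at right angles to LR, so V = R + (0, 5) = (-29.10, 5.000). On A1, R sits at bearing -90° from V; a 146° counterclockwise sweep puts N at bearing 56°, so N = V + 5.0·(cos 56°, sin 56°) = (-26.30, 9.145). Since A1 is tangent to NF there, VN ⟂ NF, so NF runs along (−sin 56°, cos 56°); with |NF| = 17.0, F = (-40.40, 18.65). Then cos ∠VFR = FV·FR / (|FV||FR|), giving 8.406°.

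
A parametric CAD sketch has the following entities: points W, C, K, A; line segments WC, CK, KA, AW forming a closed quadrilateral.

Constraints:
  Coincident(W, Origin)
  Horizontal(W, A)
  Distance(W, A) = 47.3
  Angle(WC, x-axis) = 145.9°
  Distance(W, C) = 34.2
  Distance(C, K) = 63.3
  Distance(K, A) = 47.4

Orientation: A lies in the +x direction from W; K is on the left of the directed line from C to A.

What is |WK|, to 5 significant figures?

53.250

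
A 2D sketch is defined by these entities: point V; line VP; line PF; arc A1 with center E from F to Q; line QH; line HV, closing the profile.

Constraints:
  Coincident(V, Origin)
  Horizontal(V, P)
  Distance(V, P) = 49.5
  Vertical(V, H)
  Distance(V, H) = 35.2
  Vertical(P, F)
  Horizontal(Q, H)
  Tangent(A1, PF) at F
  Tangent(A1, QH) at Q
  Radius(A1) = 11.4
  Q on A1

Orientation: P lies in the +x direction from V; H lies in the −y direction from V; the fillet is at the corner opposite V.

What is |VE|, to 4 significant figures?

44.92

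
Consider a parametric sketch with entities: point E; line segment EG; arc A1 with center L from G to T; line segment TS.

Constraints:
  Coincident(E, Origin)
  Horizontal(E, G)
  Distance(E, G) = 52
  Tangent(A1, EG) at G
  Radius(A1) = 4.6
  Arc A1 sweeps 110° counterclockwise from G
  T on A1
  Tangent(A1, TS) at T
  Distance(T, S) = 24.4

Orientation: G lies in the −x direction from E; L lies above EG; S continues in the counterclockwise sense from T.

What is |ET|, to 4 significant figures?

48.08

E is at the origin; E and G share the same y with |EG| = 52.0 and G on the −x side, so G = (-52.00, 0.000). The tangent condition forces LG to be normal to EG, so L = G + (0, 4.6) = (-52.00, 4.600). On A1, G sits at bearing -90° from L; a 110° counterclockwise sweep puts T at bearing 20°, so T = L + 4.6·(cos 20°, sin 20°) = (-47.68, 6.173). Then |ET| = |T − E| = 48.08.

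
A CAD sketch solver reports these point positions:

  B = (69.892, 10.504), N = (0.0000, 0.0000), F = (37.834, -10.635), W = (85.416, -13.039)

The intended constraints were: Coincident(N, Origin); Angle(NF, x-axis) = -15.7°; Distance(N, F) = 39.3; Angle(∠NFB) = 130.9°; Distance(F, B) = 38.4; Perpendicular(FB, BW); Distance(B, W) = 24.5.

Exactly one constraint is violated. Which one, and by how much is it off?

Distance(B, W) = 24.5 — off by 3.70.

N = (0.00, 0.00) ✓; NF at -15.70° ✓; |NF| = 39.30 ✓; ∠NFB = 130.9° ✓; |FB| = 38.40 ✓; ∠(FB, BW) = 90.00° ✓; |BW| = 28.20 ✗.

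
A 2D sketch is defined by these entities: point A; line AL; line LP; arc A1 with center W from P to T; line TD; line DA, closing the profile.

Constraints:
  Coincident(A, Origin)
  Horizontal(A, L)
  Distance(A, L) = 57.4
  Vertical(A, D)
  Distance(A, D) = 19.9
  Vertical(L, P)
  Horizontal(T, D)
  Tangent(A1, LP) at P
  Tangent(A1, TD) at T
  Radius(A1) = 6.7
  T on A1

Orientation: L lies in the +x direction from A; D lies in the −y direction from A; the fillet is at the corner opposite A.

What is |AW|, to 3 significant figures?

52.4

AD is vertical with |AD| = 19.9 and D on the −y side, so D = (0.00, -19.9). The virtual corner opposite A is at (57.4, -19.9). The tangent condition forces WP to be normal to LP and A1 meets TD tangentially, so WT is at right angles to TD, with radius 6.7, so the center W sits 6.7 in from both sides at W = (50.7, -13.2). Then |AW| = |W − A| = 52.4.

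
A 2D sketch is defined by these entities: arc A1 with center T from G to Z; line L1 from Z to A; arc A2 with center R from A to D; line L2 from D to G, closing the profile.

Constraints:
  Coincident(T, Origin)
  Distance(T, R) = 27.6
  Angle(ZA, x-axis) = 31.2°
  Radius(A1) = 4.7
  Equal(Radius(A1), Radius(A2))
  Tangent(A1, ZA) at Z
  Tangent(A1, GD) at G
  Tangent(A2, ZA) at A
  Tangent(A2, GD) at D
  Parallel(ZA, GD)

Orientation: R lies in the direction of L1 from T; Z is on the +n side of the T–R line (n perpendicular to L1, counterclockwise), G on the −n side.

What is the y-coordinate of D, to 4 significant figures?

10.28

The slot axis is L1's direction at 31.2°, so u = (cos 31.2°, sin 31.2°) = (0.8554, 0.5180) and n = (−sin 31.2°, cos 31.2°) = (-0.5180, 0.8554). T is at the origin and R lies 27.6 along u from T, so R = 27.6·u = (23.61, 14.30). Tangency of A1 to both parallel lines with radius 4.7 puts Z and G at T ± 4.7·n: Z = (-2.435, 4.020), G = (2.435, -4.020). Equal radii place A and D the same way about R: A = R + 4.7·n = (21.17, 18.32), D = R − 4.7·n = (26.04, 10.28). So D.y = 10.28.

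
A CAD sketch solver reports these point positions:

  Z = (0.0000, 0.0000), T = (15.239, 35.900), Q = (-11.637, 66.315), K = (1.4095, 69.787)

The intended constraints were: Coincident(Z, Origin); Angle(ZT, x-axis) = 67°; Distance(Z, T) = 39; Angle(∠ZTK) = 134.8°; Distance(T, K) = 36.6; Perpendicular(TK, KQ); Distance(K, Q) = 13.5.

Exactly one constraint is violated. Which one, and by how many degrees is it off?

Perpendicular(TK, KQ) — off by 7.30°.

Z = (0.00, 0.00) ✓; ZT at 67.00° ✓; |ZT| = 39.00 ✓; ∠ZTK = 134.8° ✓; |TK| = 36.60 ✓; ∠(TK, KQ) = 82.70° ✗; |KQ| = 13.50 ✓.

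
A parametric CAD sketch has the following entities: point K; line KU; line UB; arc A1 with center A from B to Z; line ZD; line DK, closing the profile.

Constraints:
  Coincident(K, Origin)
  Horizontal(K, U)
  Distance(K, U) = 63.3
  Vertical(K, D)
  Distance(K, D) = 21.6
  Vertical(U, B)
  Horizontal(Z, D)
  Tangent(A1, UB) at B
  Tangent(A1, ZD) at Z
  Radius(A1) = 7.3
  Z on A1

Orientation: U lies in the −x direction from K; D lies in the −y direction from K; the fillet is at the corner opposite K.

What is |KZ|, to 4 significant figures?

60.02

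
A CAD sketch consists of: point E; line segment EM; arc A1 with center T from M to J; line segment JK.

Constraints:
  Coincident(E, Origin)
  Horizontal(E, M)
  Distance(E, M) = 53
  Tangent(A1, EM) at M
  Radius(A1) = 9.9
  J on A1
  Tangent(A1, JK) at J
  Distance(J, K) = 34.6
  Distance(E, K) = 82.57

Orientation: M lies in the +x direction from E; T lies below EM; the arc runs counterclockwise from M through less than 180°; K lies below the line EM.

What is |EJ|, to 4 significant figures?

49.44

E is at the origin; EM is horizontal with |EM| = 53.0 and M on the +x side, so M = (53.00, 0.000). Since A1 is tangent to EM there, TM ⟂ EM, so T = M + (0, -9.9) = (53.00, -9.900). Since TJ ⟂ JK (tangency), |TK| = √(9.9² + 34.6²) = 35.99 regardless of where J sits on A1. So K lies on both circle(E, 82.57) and circle(T, 35.99); the below-EM intersection is K = (71.96, -40.49). J is the foot of the tangent from K: J = (46.35, -17.23).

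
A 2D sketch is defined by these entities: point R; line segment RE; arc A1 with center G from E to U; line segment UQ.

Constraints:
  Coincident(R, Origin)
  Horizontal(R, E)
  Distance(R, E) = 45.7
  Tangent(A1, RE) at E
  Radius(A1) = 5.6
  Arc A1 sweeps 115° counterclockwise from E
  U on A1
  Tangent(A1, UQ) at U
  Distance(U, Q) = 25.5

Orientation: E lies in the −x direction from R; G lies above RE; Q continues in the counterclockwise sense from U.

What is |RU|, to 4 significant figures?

41.40

R is at the origin; RE is horizontal with |RE| = 45.7 and E on the −x side, so E = (-45.70, 0.000). The tangent condition forces GE to be normal to RE, so G = E + (0, 5.6) = (-45.70, 5.600). On A1, E sits at bearing -90° from G; a 115° counterclockwise sweep puts U at bearing 25°, so U = G + 5.6·(cos 25°, sin 25°) = (-40.62, 7.967). Then |RU| = |U − R| = 41.40.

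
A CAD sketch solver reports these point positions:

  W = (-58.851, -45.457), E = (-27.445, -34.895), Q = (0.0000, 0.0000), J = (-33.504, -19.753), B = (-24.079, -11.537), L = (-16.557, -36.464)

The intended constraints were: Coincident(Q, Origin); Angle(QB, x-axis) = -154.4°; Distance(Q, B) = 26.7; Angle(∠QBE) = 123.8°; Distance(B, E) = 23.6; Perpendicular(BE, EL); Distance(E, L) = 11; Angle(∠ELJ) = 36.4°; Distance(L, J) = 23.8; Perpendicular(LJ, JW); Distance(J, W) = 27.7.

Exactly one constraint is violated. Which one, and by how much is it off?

Distance(J, W) = 27.7 — off by 8.40.

Q = (0.00, 0.00) ✓; QB at -154.4° ✓; |QB| = 26.70 ✓; ∠QBE = 123.8° ✓; |BE| = 23.60 ✓; ∠(BE, EL) = 90.00° ✓; |EL| = 11.00 ✓; ∠ELJ = 36.40° ✓; |LJ| = 23.80 ✓; ∠(LJ, JW) = 90.00° ✓; |JW| = 36.10 ✗.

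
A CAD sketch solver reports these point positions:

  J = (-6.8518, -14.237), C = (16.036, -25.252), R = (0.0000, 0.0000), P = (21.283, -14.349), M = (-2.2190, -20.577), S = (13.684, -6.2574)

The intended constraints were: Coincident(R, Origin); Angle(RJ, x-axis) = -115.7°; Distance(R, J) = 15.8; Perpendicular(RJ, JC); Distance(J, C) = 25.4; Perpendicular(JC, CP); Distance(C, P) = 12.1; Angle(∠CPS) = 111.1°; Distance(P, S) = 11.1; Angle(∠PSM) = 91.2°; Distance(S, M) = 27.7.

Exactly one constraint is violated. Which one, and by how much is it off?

Distance(S, M) = 27.7 — off by 6.30.

R = (0.00, 0.00) ✓; RJ at -115.7° ✓; |RJ| = 15.80 ✓; ∠(RJ, JC) = 90.00° ✓; |JC| = 25.40 ✓; ∠(JC, CP) = 90.00° ✓; |CP| = 12.10 ✓; ∠CPS = 111.1° ✓; |PS| = 11.10 ✓; ∠PSM = 91.20° ✓; |SM| = 21.40 ✗.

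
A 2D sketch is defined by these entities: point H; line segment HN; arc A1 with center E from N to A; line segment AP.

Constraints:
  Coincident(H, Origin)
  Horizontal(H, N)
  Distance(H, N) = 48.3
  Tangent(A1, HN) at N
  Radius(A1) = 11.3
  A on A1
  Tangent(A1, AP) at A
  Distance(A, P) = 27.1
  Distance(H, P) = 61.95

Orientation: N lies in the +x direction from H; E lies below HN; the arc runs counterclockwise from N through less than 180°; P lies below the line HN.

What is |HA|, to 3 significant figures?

40.6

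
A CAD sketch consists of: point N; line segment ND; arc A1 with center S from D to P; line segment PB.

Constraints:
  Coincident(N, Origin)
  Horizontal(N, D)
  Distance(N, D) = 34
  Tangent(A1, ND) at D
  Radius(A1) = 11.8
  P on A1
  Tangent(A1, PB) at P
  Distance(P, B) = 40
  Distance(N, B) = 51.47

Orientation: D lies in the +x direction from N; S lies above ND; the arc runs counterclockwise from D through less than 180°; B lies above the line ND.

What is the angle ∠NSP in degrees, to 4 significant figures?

156.2°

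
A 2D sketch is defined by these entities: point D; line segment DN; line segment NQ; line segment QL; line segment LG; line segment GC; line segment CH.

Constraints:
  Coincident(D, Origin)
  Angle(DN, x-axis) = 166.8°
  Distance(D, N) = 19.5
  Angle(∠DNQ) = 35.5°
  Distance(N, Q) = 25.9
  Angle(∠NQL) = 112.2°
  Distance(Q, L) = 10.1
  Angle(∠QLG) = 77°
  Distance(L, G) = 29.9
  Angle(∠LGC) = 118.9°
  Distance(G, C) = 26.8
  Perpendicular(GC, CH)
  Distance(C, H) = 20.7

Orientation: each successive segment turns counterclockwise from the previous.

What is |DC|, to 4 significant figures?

37.04

D is at the origin; DN runs at 166.8° with length 19.5, so N = (-18.98, 4.453). ∠DNQ = 35.5° gives NQ at -48.70° from the x-axis; with |NQ| = 25.9, Q = (-1.891, -15.00). ∠NQL = 112.2° gives QL at 19.10° from the x-axis; with |QL| = 10.1, L = (7.653, -11.70). ∠QLG = 77.0° gives LG at 122.1° from the x-axis; with |LG| = 29.9, G = (-8.236, 13.63). ∠LGC = 118.9° gives GC at -176.8° from the x-axis; with |GC| = 26.8, C = (-34.99, 12.13). Then |DC| = |C − D| = 37.04.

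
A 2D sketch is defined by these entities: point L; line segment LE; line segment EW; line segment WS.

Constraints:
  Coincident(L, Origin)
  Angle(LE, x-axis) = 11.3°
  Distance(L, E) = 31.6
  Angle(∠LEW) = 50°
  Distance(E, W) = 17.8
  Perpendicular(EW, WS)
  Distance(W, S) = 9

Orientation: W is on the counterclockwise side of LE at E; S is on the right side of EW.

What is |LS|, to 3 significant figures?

33.3

∠LEW = 50.0°, so EW runs at 11.3° + (180° − 50.0°) = 141° from the x-axis; with |EW| = 17.8, W = E + 17.8·(cos 141°, sin 141°) = (17.1, 17.3). EW is perpendicular to WS; with |WS| = 9.0 on the right of EW, S = W + 9.0·(0.625, 0.780) = (22.7, 24.3). Then |LS| = |S − L| = 33.3.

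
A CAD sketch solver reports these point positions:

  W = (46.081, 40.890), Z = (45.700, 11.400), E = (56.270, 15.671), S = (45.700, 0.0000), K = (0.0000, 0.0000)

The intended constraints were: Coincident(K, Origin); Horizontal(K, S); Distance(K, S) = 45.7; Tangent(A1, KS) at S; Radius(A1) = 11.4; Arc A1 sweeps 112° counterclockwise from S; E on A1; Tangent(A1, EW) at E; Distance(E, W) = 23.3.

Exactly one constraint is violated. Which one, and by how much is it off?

Distance(E, W) = 23.3 — off by 3.90.

K = (0.00, 0.00) ✓; K.y = 0.00, S.y = 0.00 ✓; |KS| = 45.70 ✓; ∠(ZS, SK) = 90.00° ✓; |ZS| = 11.40 ✓; bearing(Z→E) − bearing(Z→S) = 112.0° ✓; |ZE| = 11.40 ✓; ∠(ZE, EW) = 90.00° ✓; |EW| = 27.20 ✗.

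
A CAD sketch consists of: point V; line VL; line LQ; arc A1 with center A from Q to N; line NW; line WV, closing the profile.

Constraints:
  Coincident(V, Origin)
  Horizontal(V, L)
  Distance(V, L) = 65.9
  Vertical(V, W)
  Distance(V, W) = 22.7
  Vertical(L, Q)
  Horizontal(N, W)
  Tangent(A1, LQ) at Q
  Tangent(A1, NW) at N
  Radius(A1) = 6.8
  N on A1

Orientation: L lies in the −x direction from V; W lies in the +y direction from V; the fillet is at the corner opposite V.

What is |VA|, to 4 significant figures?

61.20

V and W share the same x with |VW| = 22.7 and W on the +y side, so W = (0.000, 22.70). The virtual corner opposite V is at (-65.90, 22.70). Tangency of A1 to LQ means the radius AQ is perpendicular to LQ and the tangent condition forces AN to be normal to NW, with radius 6.8, so the center A sits 6.8 in from both sides at A = (-59.10, 15.90). Then |VA| = |A − V| = 61.20.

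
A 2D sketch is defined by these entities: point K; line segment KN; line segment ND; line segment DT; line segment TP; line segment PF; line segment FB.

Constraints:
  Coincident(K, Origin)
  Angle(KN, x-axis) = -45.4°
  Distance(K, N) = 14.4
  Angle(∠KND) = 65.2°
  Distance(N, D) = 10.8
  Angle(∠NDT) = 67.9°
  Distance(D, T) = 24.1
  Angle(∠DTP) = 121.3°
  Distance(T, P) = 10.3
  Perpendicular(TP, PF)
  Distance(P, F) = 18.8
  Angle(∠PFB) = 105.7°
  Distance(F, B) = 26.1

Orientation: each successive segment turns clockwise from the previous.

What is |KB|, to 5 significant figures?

19.645

K is at the origin; KN runs at -45.4° with length 14.4, so N = (10.111, -10.253). ∠KND = 65.2° gives ND at -160.20° from the x-axis; with |ND| = 10.8, D = (-0.050508, -13.912). ∠NDT = 67.9° gives DT at 87.700° from the x-axis; with |DT| = 24.1, T = (0.91667, 10.169). ∠DTP = 121.3° gives TP at 29.000° from the x-axis; with |TP| = 10.3, P = (9.9253, 15.163). TP is perpendicular to PF, so PF runs at -61.000°; with |PF| = 18.8, F = (19.040, -1.2803). ∠PFB = 105.7° gives FB at -135.30° from the x-axis; with |FB| = 26.1, B = (0.48781, -19.639). Then |KB| = |B − K| = 19.645.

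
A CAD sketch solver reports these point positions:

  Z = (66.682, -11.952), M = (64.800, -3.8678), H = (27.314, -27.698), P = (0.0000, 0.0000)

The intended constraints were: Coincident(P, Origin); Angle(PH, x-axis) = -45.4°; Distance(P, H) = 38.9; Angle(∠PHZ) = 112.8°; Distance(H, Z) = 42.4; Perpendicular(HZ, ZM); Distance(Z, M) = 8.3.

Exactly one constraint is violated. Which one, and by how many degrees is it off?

Perpendicular(HZ, ZM) — off by 8.69°.

P = (0.00, 0.00) ✓; PH at -45.40° ✓; |PH| = 38.90 ✓; ∠PHZ = 112.8° ✓; |HZ| = 42.40 ✓; ∠(HZ, ZM) = 81.31° ✗; |ZM| = 8.300 ✓.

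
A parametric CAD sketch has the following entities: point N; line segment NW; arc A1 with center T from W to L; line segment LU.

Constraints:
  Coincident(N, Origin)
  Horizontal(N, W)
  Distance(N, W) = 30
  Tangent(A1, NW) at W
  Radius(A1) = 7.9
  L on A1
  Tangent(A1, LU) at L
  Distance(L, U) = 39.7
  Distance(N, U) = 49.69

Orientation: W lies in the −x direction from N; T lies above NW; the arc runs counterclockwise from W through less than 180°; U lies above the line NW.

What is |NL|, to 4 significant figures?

23.23

Checks: |TL| = 7.900 ✓; ∠(TL, LU) = 90.00° ✓; |LU| = 39.70 ✓; |NU| = 49.69 ✓.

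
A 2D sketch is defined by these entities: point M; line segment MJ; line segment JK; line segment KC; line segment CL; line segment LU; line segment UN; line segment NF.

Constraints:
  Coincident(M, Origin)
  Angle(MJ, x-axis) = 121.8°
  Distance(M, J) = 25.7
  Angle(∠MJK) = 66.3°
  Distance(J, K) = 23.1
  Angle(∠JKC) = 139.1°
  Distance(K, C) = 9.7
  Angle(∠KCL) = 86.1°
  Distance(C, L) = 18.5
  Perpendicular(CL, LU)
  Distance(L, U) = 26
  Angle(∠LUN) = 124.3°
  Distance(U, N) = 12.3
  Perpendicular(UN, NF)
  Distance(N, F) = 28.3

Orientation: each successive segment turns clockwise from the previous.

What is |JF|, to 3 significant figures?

29.6

M is at the origin; MJ runs at 121.8° with length 25.7, so J = (-13.5, 21.8). ∠MJK = 66.3° gives JK at 8.10° from the x-axis; with |JK| = 23.1, K = (9.33, 25.1). ∠JKC = 139.1° gives KC at -32.8° from the x-axis; with |KC| = 9.7, C = (17.5, 19.8). ∠KCL = 86.1° gives CL at -127° from the x-axis; with |CL| = 18.5, L = (6.42, 5.01). CL is perpendicular to LU, so LU runs at 143°; with |LU| = 26.0, U = (-14.4, 20.5). ∠LUN = 124.3° gives UN at 87.6° from the x-axis; with |UN| = 12.3, N = (-13.9, 32.8). UN ⟂ NF, so NF runs at -2.40°; with |NF| = 28.3, F = (14.4, 31.7). Then |JF| = |F − J| = 29.6.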